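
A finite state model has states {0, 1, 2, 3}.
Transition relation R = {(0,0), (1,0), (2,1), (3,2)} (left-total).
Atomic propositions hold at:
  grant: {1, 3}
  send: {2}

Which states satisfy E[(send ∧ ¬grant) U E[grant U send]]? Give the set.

Sat(¬grant) = {0, 2}
Sat(send ∧ ¬grant) = {2}
E[grant U send]: least fixpoint, start Z0 = Sat(send) = {2}, add states in Sat(grant) with some successor in Z. Z1 = {2, 3}; fixed.
Sat(E[grant U send]) = {2, 3}
E[(send ∧ ¬grant) U E[grant U send]]: least fixpoint, start Z0 = Sat(E[grant U send]) = {2, 3}, add states in Sat(send ∧ ¬grant) with some successor in Z. Already a fixed point.
Sat(E[(send ∧ ¬grant) U E[grant U send]]) = {2, 3}

{2, 3}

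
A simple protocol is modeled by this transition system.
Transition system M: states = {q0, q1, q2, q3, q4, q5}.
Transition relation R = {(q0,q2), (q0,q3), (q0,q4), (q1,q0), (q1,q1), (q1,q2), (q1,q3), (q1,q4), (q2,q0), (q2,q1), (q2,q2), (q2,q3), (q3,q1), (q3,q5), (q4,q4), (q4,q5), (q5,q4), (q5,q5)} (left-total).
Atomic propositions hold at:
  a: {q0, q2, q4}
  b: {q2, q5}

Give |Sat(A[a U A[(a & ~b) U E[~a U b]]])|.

Sat(~b) = {q0, q1, q3, q4}
Sat(a & ~b) = {q0, q4}
Sat(~a) = {q1, q3, q5}
E[~a U b]: least fixpoint, start Z0 = Sat(b) = {q2, q5}, add states in Sat(~a) with some successor in Z. Z1 = {q1, q2, q3, q5}; fixed.
Sat(E[~a U b]) = {q1, q2, q3, q5}
A[(a & ~b) U E[~a U b]]: least fixpoint, start Z0 = Sat(E[~a U b]) = {q1, q2, q3, q5}, add states in Sat(a & ~b) with every successor in Z. Already a fixed point.
Sat(A[(a & ~b) U E[~a U b]]) = {q1, q2, q3, q5}
A[a U A[(a & ~b) U E[~a U b]]]: least fixpoint, start Z0 = Sat(A[(a & ~b) U E[~a U b]]) = {q1, q2, q3, q5}, add states in Sat(a) with every successor in Z. Already a fixed point.
Sat(A[a U A[(a & ~b) U E[~a U b]]]) = {q1, q2, q3, q5}
|Sat(A[a U A[(a & ~b) U E[~a U b]]])| = |{q1, q2, q3, q5}| = 4.

4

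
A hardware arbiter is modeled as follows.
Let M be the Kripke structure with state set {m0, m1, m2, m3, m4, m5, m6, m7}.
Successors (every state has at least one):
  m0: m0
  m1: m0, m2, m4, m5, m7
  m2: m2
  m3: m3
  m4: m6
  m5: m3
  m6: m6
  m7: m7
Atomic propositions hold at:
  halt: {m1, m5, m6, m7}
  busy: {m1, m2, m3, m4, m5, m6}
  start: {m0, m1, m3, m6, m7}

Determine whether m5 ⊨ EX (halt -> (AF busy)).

AF busy: least fixpoint, start Z0 = {m1, m2, m3, m4, m5, m6}, add states with every successor in Z. Already a fixed point.
Sat(AF busy) = {m1, m2, m3, m4, m5, m6}
Sat(halt -> (AF busy)) = {m0, m1, m2, m3, m4, m5, m6}
Sat(EX (halt -> (AF busy))) = {s : some successor in {m0, m1, m2, m3, m4, m5, m6}} = {m0, m1, m2, m3, m4, m5, m6}
m5 ∈ Sat(EX (halt -> (AF busy))) = {m0, m1, m2, m3, m4, m5, m6}, so the formula holds at m5.

Yes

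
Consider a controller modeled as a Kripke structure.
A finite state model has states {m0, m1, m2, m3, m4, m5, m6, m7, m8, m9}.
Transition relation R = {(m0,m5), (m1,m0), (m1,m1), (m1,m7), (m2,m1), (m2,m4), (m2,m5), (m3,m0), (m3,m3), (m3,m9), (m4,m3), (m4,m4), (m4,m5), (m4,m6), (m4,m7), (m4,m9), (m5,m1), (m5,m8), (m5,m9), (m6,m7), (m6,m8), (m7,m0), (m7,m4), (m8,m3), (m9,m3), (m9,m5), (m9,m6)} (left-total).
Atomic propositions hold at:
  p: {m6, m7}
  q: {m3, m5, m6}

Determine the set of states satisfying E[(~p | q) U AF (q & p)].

Sat(~p) = {m0, m1, m2, m3, m4, m5, m8, m9}
Sat(~p | q) = {m0, m1, m2, m3, m4, m5, m6, m8, m9}
Sat(q & p) = {m6}
AF (q & p): least fixpoint, start Z0 = {m6}, add states with every successor in Z. Already a fixed point.
Sat(AF (q & p)) = {m6}
E[(~p | q) U AF (q & p)]: least fixpoint, start Z0 = Sat(AF (q & p)) = {m6}, add states in Sat(~p | q) with some successor in Z. Z1 = {m4, m6, m9}; Z2 = {m2, m3, m4, m5, m6, m9}; Z3 = {m0, m2, m3, m4, m5, m6, m8, m9}; Z4 = {m0, m1, m2, m3, m4, m5, m6, m8, m9}; fixed.
Sat(E[(~p | q) U AF (q & p)]) = {m0, m1, m2, m3, m4, m5, m6, m8, m9}

{m0, m1, m2, m3, m4, m5, m6, m8, m9}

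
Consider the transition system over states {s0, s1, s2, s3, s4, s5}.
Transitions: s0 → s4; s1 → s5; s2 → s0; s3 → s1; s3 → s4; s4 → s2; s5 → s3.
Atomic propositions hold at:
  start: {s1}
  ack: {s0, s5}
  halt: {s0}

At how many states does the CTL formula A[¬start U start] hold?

Sat(¬start) = {s0, s2, s3, s4, s5}
A[¬start U start]: least fixpoint, start Z0 = Sat(start) = {s1}, add states in Sat(¬start) with every successor in Z. Already a fixed point.
Sat(A[¬start U start]) = {s1}
|Sat(A[¬start U start])| = |{s1}| = 1.

1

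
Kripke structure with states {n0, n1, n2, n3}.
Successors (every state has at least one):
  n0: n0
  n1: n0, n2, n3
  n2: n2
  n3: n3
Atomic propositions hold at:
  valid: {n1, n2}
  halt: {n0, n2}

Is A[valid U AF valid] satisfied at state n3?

No

AF valid: least fixpoint, start Z0 = {n1, n2}, add states with every successor in Z. Already a fixed point.
Sat(AF valid) = {n1, n2}
A[valid U AF valid]: least fixpoint, start Z0 = Sat(AF valid) = {n1, n2}, add states in Sat(valid) with every successor in Z. Already a fixed point.
Sat(A[valid U AF valid]) = {n1, n2}
n3 ∉ Sat(A[valid U AF valid]) = {n1, n2}, so the formula does not hold at n3.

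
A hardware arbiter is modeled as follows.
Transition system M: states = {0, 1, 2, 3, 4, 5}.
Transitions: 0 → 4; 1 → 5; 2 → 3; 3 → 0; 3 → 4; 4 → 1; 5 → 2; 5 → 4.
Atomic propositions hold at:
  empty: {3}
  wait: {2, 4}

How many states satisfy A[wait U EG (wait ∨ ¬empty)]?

Sat(¬empty) = {0, 1, 2, 4, 5}
Sat(wait ∨ ¬empty) = {0, 1, 2, 4, 5}
EG (wait ∨ ¬empty): greatest fixpoint, start Z0 = {0, 1, 2, 4, 5}, keep only states in Sat with some successor in Z. Z1 = {0, 1, 4, 5}; fixed.
Sat(EG (wait ∨ ¬empty)) = {0, 1, 4, 5}
A[wait U EG (wait ∨ ¬empty)]: least fixpoint, start Z0 = Sat(EG (wait ∨ ¬empty)) = {0, 1, 4, 5}, add states in Sat(wait) with every successor in Z. Already a fixed point.
Sat(A[wait U EG (wait ∨ ¬empty)]) = {0, 1, 4, 5}
|Sat(A[wait U EG (wait ∨ ¬empty)])| = |{0, 1, 4, 5}| = 4.

4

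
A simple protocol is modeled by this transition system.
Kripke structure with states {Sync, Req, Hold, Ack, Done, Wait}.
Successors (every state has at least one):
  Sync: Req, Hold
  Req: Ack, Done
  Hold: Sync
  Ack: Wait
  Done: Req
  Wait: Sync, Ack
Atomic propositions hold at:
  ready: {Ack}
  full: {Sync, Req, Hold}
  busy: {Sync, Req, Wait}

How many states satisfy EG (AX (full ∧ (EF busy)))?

EF busy: least fixpoint, start Z0 = {Sync, Req, Wait}, add states with some successor in Z. Z1 = {Sync, Req, Hold, Ack, Done, Wait}; fixed.
Sat(EF busy) = {Sync, Req, Hold, Ack, Done, Wait}
Sat(full ∧ (EF busy)) = {Sync, Req, Hold}
Sat(AX (full ∧ (EF busy))) = {s : every successor in {Sync, Req, Hold}} = {Sync, Hold, Done}
EG (AX (full ∧ (EF busy))): greatest fixpoint, start Z0 = {Sync, Hold, Done}, keep only states in Sat with some successor in Z. Z1 = {Sync, Hold}; fixed.
Sat(EG (AX (full ∧ (EF busy)))) = {Sync, Hold}
|Sat(EG (AX (full ∧ (EF busy))))| = |{Sync, Hold}| = 2.

2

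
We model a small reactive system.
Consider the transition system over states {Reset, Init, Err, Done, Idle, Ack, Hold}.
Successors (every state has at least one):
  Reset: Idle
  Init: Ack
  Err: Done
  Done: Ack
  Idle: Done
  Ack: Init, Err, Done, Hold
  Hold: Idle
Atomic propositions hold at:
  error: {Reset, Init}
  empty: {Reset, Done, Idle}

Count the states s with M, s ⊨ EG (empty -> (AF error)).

2

AF error: least fixpoint, start Z0 = {Reset, Init}, add states with every successor in Z. Already a fixed point.
Sat(AF error) = {Reset, Init}
Sat(empty -> (AF error)) = {Reset, Init, Err, Ack, Hold}
EG (empty -> (AF error)): greatest fixpoint, start Z0 = {Reset, Init, Err, Ack, Hold}, keep only states in Sat with some successor in Z. Z1 = {Init, Ack}; fixed.
Sat(EG (empty -> (AF error))) = {Init, Ack}
|Sat(EG (empty -> (AF error)))| = |{Init, Ack}| = 2.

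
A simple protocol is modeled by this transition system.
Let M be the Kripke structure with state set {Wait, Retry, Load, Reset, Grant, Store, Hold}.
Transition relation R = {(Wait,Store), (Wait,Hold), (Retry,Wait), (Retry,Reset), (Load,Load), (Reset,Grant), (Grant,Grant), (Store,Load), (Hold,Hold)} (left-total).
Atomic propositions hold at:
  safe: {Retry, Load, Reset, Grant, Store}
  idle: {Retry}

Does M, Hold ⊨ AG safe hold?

No

AG safe: greatest fixpoint, start Z0 = {Retry, Load, Reset, Grant, Store}, keep only states in Sat with every successor in Z. Z1 = {Load, Reset, Grant, Store}; fixed.
Sat(AG safe) = {Load, Reset, Grant, Store}
Hold ∉ Sat(AG safe) = {Load, Reset, Grant, Store}, so the formula does not hold at Hold.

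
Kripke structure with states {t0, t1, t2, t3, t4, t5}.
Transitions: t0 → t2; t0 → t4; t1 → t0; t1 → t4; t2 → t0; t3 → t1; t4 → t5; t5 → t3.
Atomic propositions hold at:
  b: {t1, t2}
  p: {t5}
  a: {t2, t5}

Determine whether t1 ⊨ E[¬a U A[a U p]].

Sat(¬a) = {t0, t1, t3, t4}
A[a U p]: least fixpoint, start Z0 = Sat(p) = {t5}, add states in Sat(a) with every successor in Z. Already a fixed point.
Sat(A[a U p]) = {t5}
E[¬a U A[a U p]]: least fixpoint, start Z0 = Sat(A[a U p]) = {t5}, add states in Sat(¬a) with some successor in Z. Z1 = {t4, t5}; Z2 = {t0, t1, t4, t5}; Z3 = {t0, t1, t3, t4, t5}; fixed.
Sat(E[¬a U A[a U p]]) = {t0, t1, t3, t4, t5}
t1 ∈ Sat(E[¬a U A[a U p]]) = {t0, t1, t3, t4, t5}, so the formula holds at t1.

Yes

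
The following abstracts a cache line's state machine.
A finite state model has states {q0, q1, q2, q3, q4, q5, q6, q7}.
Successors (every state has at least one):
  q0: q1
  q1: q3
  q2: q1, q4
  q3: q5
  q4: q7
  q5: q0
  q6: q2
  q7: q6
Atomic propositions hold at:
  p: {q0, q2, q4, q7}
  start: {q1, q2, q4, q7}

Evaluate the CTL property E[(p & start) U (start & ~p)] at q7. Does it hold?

Sat(p & start) = {q2, q4, q7}
Sat(~p) = {q1, q3, q5, q6}
Sat(start & ~p) = {q1}
E[(p & start) U (start & ~p)]: least fixpoint, start Z0 = Sat((start & ~p)) = {q1}, add states in Sat(p & start) with some successor in Z. Z1 = {q1, q2}; fixed.
Sat(E[(p & start) U (start & ~p)]) = {q1, q2}
q7 ∉ Sat(E[(p & start) U (start & ~p)]) = {q1, q2}, so the formula does not hold at q7.

No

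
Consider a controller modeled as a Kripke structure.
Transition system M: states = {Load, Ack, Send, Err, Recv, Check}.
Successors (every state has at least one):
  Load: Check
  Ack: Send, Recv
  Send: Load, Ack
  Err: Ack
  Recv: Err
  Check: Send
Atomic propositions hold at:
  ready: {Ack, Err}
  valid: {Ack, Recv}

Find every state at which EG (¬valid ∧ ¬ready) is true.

{Load, Send, Check}

Sat(¬valid) = {Load, Send, Err, Check}
Sat(¬ready) = {Load, Send, Recv, Check}
Sat(¬valid ∧ ¬ready) = {Load, Send, Check}
EG (¬valid ∧ ¬ready): greatest fixpoint, start Z0 = {Load, Send, Check}, keep only states in Sat with some successor in Z. Already a fixed point.
Sat(EG (¬valid ∧ ¬ready)) = {Load, Send, Check}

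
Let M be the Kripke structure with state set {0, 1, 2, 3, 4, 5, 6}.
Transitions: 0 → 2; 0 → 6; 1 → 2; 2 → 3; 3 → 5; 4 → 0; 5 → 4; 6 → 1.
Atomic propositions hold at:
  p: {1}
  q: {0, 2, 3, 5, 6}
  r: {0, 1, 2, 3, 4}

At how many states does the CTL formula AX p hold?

Sat(AX p) = {s : every successor in {1}} = {6}
|Sat(AX p)| = |{6}| = 1.

1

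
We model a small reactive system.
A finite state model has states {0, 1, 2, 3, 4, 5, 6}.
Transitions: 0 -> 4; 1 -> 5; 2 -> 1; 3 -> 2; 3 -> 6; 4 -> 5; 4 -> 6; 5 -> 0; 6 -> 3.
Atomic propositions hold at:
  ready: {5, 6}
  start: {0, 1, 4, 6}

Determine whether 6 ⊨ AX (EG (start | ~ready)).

Sat(~ready) = {0, 1, 2, 3, 4}
Sat(start | ~ready) = {0, 1, 2, 3, 4, 6}
EG (start | ~ready): greatest fixpoint, start Z0 = {0, 1, 2, 3, 4, 6}, keep only states in Sat with some successor in Z. Z1 = {0, 2, 3, 4, 6}; Z2 = {0, 3, 4, 6}; fixed.
Sat(EG (start | ~ready)) = {0, 3, 4, 6}
Sat(AX (EG (start | ~ready))) = {s : every successor in {0, 3, 4, 6}} = {0, 5, 6}
6 ∈ Sat(AX (EG (start | ~ready))) = {0, 5, 6}, so the formula holds at 6.

Yes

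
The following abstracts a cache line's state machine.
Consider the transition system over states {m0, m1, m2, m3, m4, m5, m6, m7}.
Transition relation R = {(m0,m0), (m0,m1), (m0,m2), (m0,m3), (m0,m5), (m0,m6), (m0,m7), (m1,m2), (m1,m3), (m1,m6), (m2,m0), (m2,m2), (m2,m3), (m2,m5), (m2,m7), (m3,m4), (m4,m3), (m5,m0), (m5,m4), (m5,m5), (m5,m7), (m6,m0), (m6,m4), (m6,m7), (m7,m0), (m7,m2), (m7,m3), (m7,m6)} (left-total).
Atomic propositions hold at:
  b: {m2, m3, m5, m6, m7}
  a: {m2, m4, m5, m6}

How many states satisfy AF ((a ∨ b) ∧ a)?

Sat(a ∨ b) = {m2, m3, m4, m5, m6, m7}
Sat((a ∨ b) ∧ a) = {m2, m4, m5, m6}
AF ((a ∨ b) ∧ a): least fixpoint, start Z0 = {m2, m4, m5, m6}, add states with every successor in Z. Z1 = {m2, m3, m4, m5, m6}; Z2 = {m1, m2, m3, m4, m5, m6}; fixed.
Sat(AF ((a ∨ b) ∧ a)) = {m1, m2, m3, m4, m5, m6}
|Sat(AF ((a ∨ b) ∧ a))| = |{m1, m2, m3, m4, m5, m6}| = 6.

6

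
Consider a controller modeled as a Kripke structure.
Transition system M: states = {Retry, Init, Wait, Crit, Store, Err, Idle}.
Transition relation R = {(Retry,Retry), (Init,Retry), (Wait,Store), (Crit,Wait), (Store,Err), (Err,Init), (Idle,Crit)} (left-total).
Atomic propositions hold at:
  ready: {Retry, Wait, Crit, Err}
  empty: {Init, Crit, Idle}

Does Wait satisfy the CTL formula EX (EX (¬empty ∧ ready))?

Yes

Sat(¬empty) = {Retry, Wait, Store, Err}
Sat(¬empty ∧ ready) = {Retry, Wait, Err}
Sat(EX (¬empty ∧ ready)) = {s : some successor in {Retry, Wait, Err}} = {Retry, Init, Crit, Store}
Sat(EX (EX (¬empty ∧ ready))) = {s : some successor in {Retry, Init, Crit, Store}} = {Retry, Init, Wait, Err, Idle}
Wait ∈ Sat(EX (EX (¬empty ∧ ready))) = {Retry, Init, Wait, Err, Idle}, so the formula holds at Wait.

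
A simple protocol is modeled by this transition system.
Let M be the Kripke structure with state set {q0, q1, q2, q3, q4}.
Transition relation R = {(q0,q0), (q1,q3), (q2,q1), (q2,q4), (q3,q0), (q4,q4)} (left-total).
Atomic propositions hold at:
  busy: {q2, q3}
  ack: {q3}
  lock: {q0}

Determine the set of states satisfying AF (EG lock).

{q0, q1, q3}

EG lock: greatest fixpoint, start Z0 = {q0}, keep only states in Sat with some successor in Z. Already a fixed point.
Sat(EG lock) = {q0}
AF (EG lock): least fixpoint, start Z0 = {q0}, add states with every successor in Z. Z1 = {q0, q3}; Z2 = {q0, q1, q3}; fixed.
Sat(AF (EG lock)) = {q0, q1, q3}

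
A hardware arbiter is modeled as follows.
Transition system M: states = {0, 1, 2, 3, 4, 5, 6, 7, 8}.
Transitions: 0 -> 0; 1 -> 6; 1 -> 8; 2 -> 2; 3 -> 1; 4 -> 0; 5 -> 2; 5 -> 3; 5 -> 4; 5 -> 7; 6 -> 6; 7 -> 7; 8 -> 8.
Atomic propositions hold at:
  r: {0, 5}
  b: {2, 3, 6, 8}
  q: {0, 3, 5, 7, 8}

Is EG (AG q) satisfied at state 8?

AG q: greatest fixpoint, start Z0 = {0, 3, 5, 7, 8}, keep only states in Sat with every successor in Z. Z1 = {0, 7, 8}; fixed.
Sat(AG q) = {0, 7, 8}
EG (AG q): greatest fixpoint, start Z0 = {0, 7, 8}, keep only states in Sat with some successor in Z. Already a fixed point.
Sat(EG (AG q)) = {0, 7, 8}
8 ∈ Sat(EG (AG q)) = {0, 7, 8}, so the formula holds at 8.

Yes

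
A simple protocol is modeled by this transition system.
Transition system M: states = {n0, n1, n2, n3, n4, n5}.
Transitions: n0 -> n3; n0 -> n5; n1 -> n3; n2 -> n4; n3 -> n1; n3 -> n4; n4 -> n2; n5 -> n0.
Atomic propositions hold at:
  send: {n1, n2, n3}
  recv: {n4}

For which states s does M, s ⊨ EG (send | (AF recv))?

{n1, n2, n3, n4}

AF recv: least fixpoint, start Z0 = {n4}, add states with every successor in Z. Z1 = {n2, n4}; fixed.
Sat(AF recv) = {n2, n4}
Sat(send | (AF recv)) = {n1, n2, n3, n4}
EG (send | (AF recv)): greatest fixpoint, start Z0 = {n1, n2, n3, n4}, keep only states in Sat with some successor in Z. Already a fixed point.
Sat(EG (send | (AF recv))) = {n1, n2, n3, n4}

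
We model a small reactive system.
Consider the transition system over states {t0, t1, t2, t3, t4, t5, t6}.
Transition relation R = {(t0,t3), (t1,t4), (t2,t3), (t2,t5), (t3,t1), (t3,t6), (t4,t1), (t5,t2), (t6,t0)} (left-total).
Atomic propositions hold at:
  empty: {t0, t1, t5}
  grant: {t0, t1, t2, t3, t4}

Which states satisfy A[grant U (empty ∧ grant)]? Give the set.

Sat(empty ∧ grant) = {t0, t1}
A[grant U (empty ∧ grant)]: least fixpoint, start Z0 = Sat((empty ∧ grant)) = {t0, t1}, add states in Sat(grant) with every successor in Z. Z1 = {t0, t1, t4}; fixed.
Sat(A[grant U (empty ∧ grant)]) = {t0, t1, t4}

{t0, t1, t4}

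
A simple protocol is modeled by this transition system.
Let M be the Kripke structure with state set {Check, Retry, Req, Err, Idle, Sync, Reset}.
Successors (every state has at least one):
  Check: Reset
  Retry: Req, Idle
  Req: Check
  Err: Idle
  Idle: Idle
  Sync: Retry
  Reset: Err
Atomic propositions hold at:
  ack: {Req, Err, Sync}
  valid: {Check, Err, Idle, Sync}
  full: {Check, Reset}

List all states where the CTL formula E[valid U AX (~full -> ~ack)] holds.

{Check, Req, Err, Idle, Sync}

Sat(~full) = {Retry, Req, Err, Idle, Sync}
Sat(~ack) = {Check, Retry, Idle, Reset}
Sat(~full -> ~ack) = {Check, Retry, Idle, Reset}
Sat(AX (~full -> ~ack)) = {s : every successor in {Check, Retry, Idle, Reset}} = {Check, Req, Err, Idle, Sync}
E[valid U AX (~full -> ~ack)]: least fixpoint, start Z0 = Sat(AX (~full -> ~ack)) = {Check, Req, Err, Idle, Sync}, add states in Sat(valid) with some successor in Z. Already a fixed point.
Sat(E[valid U AX (~full -> ~ack)]) = {Check, Req, Err, Idle, Sync}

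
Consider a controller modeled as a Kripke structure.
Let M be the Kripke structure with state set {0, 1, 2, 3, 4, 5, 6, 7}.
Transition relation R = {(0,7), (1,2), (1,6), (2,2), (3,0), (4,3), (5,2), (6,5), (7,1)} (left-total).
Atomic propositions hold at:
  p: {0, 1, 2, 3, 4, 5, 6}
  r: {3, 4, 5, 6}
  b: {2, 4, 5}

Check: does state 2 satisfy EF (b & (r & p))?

No

Sat(r & p) = {3, 4, 5, 6}
Sat(b & (r & p)) = {4, 5}
EF (b & (r & p)): least fixpoint, start Z0 = {4, 5}, add states with some successor in Z. Z1 = {4, 5, 6}; Z2 = {1, 4, 5, 6}; Z3 = {1, 4, 5, 6, 7}; Z4 = {0, 1, 4, 5, 6, 7}; Z5 = {0, 1, 3, 4, 5, 6, 7}; fixed.
Sat(EF (b & (r & p))) = {0, 1, 3, 4, 5, 6, 7}
2 ∉ Sat(EF (b & (r & p))) = {0, 1, 3, 4, 5, 6, 7}, so the formula does not hold at 2.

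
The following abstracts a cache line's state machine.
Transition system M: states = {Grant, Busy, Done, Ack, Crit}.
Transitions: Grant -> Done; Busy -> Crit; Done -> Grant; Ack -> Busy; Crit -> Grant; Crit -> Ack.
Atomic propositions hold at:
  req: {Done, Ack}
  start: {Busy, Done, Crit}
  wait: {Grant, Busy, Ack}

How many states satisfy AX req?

1

Sat(AX req) = {s : every successor in {Done, Ack}} = {Grant}
|Sat(AX req)| = |{Grant}| = 1.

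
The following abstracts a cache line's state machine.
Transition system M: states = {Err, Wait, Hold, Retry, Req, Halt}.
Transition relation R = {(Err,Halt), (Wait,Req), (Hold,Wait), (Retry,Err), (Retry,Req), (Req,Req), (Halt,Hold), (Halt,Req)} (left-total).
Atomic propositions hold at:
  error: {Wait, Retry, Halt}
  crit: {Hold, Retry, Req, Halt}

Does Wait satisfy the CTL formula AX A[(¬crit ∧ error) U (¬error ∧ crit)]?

Sat(¬crit) = {Err, Wait}
Sat(¬crit ∧ error) = {Wait}
Sat(¬error) = {Err, Hold, Req}
Sat(¬error ∧ crit) = {Hold, Req}
A[(¬crit ∧ error) U (¬error ∧ crit)]: least fixpoint, start Z0 = Sat((¬error ∧ crit)) = {Hold, Req}, add states in Sat(¬crit ∧ error) with every successor in Z. Z1 = {Wait, Hold, Req}; fixed.
Sat(A[(¬crit ∧ error) U (¬error ∧ crit)]) = {Wait, Hold, Req}
Sat(AX A[(¬crit ∧ error) U (¬error ∧ crit)]) = {s : every successor in {Wait, Hold, Req}} = {Wait, Hold, Req, Halt}
Wait ∈ Sat(AX A[(¬crit ∧ error) U (¬error ∧ crit)]) = {Wait, Hold, Req, Halt}, so the formula holds at Wait.

Yes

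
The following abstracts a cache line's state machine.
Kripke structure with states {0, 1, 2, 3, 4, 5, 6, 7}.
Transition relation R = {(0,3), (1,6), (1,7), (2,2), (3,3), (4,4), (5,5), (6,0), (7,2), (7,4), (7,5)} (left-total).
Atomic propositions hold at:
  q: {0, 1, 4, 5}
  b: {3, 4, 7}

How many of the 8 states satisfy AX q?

3

Sat(AX q) = {s : every successor in {0, 1, 4, 5}} = {4, 5, 6}
|Sat(AX q)| = |{4, 5, 6}| = 3.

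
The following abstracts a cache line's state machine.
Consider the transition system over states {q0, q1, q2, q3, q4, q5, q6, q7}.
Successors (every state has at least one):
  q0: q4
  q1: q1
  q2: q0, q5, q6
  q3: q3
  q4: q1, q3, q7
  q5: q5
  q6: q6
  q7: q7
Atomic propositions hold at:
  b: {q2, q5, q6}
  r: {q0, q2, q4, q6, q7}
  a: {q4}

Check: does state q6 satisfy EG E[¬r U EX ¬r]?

Sat(¬r) = {q1, q3, q5}
Sat(EX ¬r) = {s : some successor in {q1, q3, q5}} = {q1, q2, q3, q4, q5}
E[¬r U EX ¬r]: least fixpoint, start Z0 = Sat(EX ¬r) = {q1, q2, q3, q4, q5}, add states in Sat(¬r) with some successor in Z. Already a fixed point.
Sat(E[¬r U EX ¬r]) = {q1, q2, q3, q4, q5}
EG E[¬r U EX ¬r]: greatest fixpoint, start Z0 = {q1, q2, q3, q4, q5}, keep only states in Sat with some successor in Z. Already a fixed point.
Sat(EG E[¬r U EX ¬r]) = {q1, q2, q3, q4, q5}
q6 ∉ Sat(EG E[¬r U EX ¬r]) = {q1, q2, q3, q4, q5}, so the formula does not hold at q6.

No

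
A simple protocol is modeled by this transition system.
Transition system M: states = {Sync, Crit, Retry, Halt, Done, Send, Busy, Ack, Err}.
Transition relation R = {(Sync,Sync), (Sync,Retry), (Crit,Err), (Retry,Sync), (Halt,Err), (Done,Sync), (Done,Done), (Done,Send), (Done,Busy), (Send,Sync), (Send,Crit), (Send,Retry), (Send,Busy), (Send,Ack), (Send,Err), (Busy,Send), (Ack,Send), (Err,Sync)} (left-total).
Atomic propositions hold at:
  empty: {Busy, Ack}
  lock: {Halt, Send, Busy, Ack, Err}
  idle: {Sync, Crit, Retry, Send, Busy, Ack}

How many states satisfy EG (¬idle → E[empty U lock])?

Sat(¬idle) = {Halt, Done, Err}
E[empty U lock]: least fixpoint, start Z0 = Sat(lock) = {Halt, Send, Busy, Ack, Err}, add states in Sat(empty) with some successor in Z. Already a fixed point.
Sat(E[empty U lock]) = {Halt, Send, Busy, Ack, Err}
Sat(¬idle → E[empty U lock]) = {Sync, Crit, Retry, Halt, Send, Busy, Ack, Err}
EG (¬idle → E[empty U lock]): greatest fixpoint, start Z0 = {Sync, Crit, Retry, Halt, Send, Busy, Ack, Err}, keep only states in Sat with some successor in Z. Already a fixed point.
Sat(EG (¬idle → E[empty U lock])) = {Sync, Crit, Retry, Halt, Send, Busy, Ack, Err}
|Sat(EG (¬idle → E[empty U lock]))| = |{Sync, Crit, Retry, Halt, Send, Busy, Ack, Err}| = 8.

8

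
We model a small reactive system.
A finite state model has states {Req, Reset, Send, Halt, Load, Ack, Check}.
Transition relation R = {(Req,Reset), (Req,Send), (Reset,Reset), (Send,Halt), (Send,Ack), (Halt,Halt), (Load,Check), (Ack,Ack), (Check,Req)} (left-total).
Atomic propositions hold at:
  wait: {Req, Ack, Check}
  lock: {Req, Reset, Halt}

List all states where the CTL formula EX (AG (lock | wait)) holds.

Sat(lock | wait) = {Req, Reset, Halt, Ack, Check}
AG (lock | wait): greatest fixpoint, start Z0 = {Req, Reset, Halt, Ack, Check}, keep only states in Sat with every successor in Z. Z1 = {Reset, Halt, Ack, Check}; Z2 = {Reset, Halt, Ack}; fixed.
Sat(AG (lock | wait)) = {Reset, Halt, Ack}
Sat(EX (AG (lock | wait))) = {s : some successor in {Reset, Halt, Ack}} = {Req, Reset, Send, Halt, Ack}

{Req, Reset, Send, Halt, Ack}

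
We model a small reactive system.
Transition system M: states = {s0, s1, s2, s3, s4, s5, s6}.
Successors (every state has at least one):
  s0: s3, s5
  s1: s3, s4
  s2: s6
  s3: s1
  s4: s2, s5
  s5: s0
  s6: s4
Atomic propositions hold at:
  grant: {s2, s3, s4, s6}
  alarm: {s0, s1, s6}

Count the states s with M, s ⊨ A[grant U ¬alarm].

5

Sat(¬alarm) = {s2, s3, s4, s5}
A[grant U ¬alarm]: least fixpoint, start Z0 = Sat(¬alarm) = {s2, s3, s4, s5}, add states in Sat(grant) with every successor in Z. Z1 = {s2, s3, s4, s5, s6}; fixed.
Sat(A[grant U ¬alarm]) = {s2, s3, s4, s5, s6}
|Sat(A[grant U ¬alarm])| = |{s2, s3, s4, s5, s6}| = 5.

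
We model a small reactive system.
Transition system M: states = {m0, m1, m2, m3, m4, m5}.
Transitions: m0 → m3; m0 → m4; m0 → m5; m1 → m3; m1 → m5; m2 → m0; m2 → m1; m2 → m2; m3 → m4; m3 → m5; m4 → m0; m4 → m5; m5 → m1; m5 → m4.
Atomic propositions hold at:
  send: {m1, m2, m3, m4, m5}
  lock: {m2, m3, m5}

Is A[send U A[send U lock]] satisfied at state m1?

Yes

A[send U lock]: least fixpoint, start Z0 = Sat(lock) = {m2, m3, m5}, add states in Sat(send) with every successor in Z. Z1 = {m1, m2, m3, m5}; fixed.
Sat(A[send U lock]) = {m1, m2, m3, m5}
A[send U A[send U lock]]: least fixpoint, start Z0 = Sat(A[send U lock]) = {m1, m2, m3, m5}, add states in Sat(send) with every successor in Z. Already a fixed point.
Sat(A[send U A[send U lock]]) = {m1, m2, m3, m5}
m1 ∈ Sat(A[send U A[send U lock]]) = {m1, m2, m3, m5}, so the formula holds at m1.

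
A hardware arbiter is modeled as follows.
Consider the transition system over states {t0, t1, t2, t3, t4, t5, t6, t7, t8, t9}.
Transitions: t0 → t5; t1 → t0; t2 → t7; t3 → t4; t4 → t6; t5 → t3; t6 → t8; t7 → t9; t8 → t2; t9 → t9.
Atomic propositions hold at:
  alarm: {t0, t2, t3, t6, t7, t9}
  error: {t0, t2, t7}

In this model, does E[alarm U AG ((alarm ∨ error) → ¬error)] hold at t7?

Yes

Sat(alarm ∨ error) = {t0, t2, t3, t6, t7, t9}
Sat(¬error) = {t1, t3, t4, t5, t6, t8, t9}
Sat((alarm ∨ error) → ¬error) = {t1, t3, t4, t5, t6, t8, t9}
AG ((alarm ∨ error) → ¬error): greatest fixpoint, start Z0 = {t1, t3, t4, t5, t6, t8, t9}, keep only states in Sat with every successor in Z. Z1 = {t3, t4, t5, t6, t9}; Z2 = {t3, t4, t5, t9}; Z3 = {t3, t5, t9}; Z4 = {t5, t9}; Z5 = {t9}; fixed.
Sat(AG ((alarm ∨ error) → ¬error)) = {t9}
E[alarm U AG ((alarm ∨ error) → ¬error)]: least fixpoint, start Z0 = Sat(AG ((alarm ∨ error) → ¬error)) = {t9}, add states in Sat(alarm) with some successor in Z. Z1 = {t7, t9}; Z2 = {t2, t7, t9}; fixed.
Sat(E[alarm U AG ((alarm ∨ error) → ¬error)]) = {t2, t7, t9}
t7 ∈ Sat(E[alarm U AG ((alarm ∨ error) → ¬error)]) = {t2, t7, t9}, so the formula holds at t7.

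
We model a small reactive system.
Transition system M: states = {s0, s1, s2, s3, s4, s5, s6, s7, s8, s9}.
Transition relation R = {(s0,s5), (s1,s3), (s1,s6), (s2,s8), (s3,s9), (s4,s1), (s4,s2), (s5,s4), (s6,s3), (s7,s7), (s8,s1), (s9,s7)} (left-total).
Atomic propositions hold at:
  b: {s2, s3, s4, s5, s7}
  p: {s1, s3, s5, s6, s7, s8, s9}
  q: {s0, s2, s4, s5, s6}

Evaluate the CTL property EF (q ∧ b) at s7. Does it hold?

Sat(q ∧ b) = {s2, s4, s5}
EF (q ∧ b): least fixpoint, start Z0 = {s2, s4, s5}, add states with some successor in Z. Z1 = {s0, s2, s4, s5}; fixed.
Sat(EF (q ∧ b)) = {s0, s2, s4, s5}
s7 ∉ Sat(EF (q ∧ b)) = {s0, s2, s4, s5}, so the formula does not hold at s7.

No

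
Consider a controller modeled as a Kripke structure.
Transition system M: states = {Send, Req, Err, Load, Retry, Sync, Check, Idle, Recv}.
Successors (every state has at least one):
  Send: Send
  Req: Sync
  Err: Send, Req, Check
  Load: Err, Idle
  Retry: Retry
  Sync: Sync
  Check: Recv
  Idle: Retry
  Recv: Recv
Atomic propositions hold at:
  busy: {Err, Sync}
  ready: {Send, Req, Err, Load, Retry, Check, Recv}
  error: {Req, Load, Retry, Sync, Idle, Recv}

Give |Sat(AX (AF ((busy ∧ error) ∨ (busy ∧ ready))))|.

2

Sat(busy ∧ error) = {Sync}
Sat(busy ∧ ready) = {Err}
Sat((busy ∧ error) ∨ (busy ∧ ready)) = {Err, Sync}
AF ((busy ∧ error) ∨ (busy ∧ ready)): least fixpoint, start Z0 = {Err, Sync}, add states with every successor in Z. Z1 = {Req, Err, Sync}; fixed.
Sat(AF ((busy ∧ error) ∨ (busy ∧ ready))) = {Req, Err, Sync}
Sat(AX (AF ((busy ∧ error) ∨ (busy ∧ ready)))) = {s : every successor in {Req, Err, Sync}} = {Req, Sync}
|Sat(AX (AF ((busy ∧ error) ∨ (busy ∧ ready))))| = |{Req, Sync}| = 2.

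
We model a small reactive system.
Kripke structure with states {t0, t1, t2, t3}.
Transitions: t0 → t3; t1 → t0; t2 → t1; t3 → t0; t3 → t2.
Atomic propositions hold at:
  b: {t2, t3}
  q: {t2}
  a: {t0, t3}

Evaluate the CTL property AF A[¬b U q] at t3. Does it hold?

No

Sat(¬b) = {t0, t1}
A[¬b U q]: least fixpoint, start Z0 = Sat(q) = {t2}, add states in Sat(¬b) with every successor in Z. Already a fixed point.
Sat(A[¬b U q]) = {t2}
AF A[¬b U q]: least fixpoint, start Z0 = {t2}, add states with every successor in Z. Already a fixed point.
Sat(AF A[¬b U q]) = {t2}
t3 ∉ Sat(AF A[¬b U q]) = {t2}, so the formula does not hold at t3.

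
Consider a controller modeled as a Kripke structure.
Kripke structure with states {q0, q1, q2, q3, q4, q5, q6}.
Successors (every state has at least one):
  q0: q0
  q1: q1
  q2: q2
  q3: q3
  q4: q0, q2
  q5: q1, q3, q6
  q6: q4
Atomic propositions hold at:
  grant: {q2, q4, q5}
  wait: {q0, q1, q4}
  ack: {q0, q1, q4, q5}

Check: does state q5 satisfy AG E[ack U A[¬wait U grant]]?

Sat(¬wait) = {q2, q3, q5, q6}
A[¬wait U grant]: least fixpoint, start Z0 = Sat(grant) = {q2, q4, q5}, add states in Sat(¬wait) with every successor in Z. Z1 = {q2, q4, q5, q6}; fixed.
Sat(A[¬wait U grant]) = {q2, q4, q5, q6}
E[ack U A[¬wait U grant]]: least fixpoint, start Z0 = Sat(A[¬wait U grant]) = {q2, q4, q5, q6}, add states in Sat(ack) with some successor in Z. Already a fixed point.
Sat(E[ack U A[¬wait U grant]]) = {q2, q4, q5, q6}
AG E[ack U A[¬wait U grant]]: greatest fixpoint, start Z0 = {q2, q4, q5, q6}, keep only states in Sat with every successor in Z. Z1 = {q2, q6}; Z2 = {q2}; fixed.
Sat(AG E[ack U A[¬wait U grant]]) = {q2}
q5 ∉ Sat(AG E[ack U A[¬wait U grant]]) = {q2}, so the formula does not hold at q5.

No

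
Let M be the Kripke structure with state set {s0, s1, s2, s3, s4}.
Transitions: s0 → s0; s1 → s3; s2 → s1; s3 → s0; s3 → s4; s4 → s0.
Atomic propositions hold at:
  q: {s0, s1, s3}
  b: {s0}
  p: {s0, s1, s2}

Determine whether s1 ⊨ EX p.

No

Sat(EX p) = {s : some successor in {s0, s1, s2}} = {s0, s2, s3, s4}
s1 ∉ Sat(EX p) = {s0, s2, s3, s4}, so the formula does not hold at s1.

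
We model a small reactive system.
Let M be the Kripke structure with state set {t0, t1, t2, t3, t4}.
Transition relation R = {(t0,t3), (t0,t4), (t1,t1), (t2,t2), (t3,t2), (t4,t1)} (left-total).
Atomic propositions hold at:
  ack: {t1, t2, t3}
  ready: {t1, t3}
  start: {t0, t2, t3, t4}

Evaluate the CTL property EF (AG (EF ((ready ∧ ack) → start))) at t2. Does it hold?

Yes

Sat(ready ∧ ack) = {t1, t3}
Sat((ready ∧ ack) → start) = {t0, t2, t3, t4}
EF ((ready ∧ ack) → start): least fixpoint, start Z0 = {t0, t2, t3, t4}, add states with some successor in Z. Already a fixed point.
Sat(EF ((ready ∧ ack) → start)) = {t0, t2, t3, t4}
AG (EF ((ready ∧ ack) → start)): greatest fixpoint, start Z0 = {t0, t2, t3, t4}, keep only states in Sat with every successor in Z. Z1 = {t0, t2, t3}; Z2 = {t2, t3}; fixed.
Sat(AG (EF ((ready ∧ ack) → start))) = {t2, t3}
EF (AG (EF ((ready ∧ ack) → start))): least fixpoint, start Z0 = {t2, t3}, add states with some successor in Z. Z1 = {t0, t2, t3}; fixed.
Sat(EF (AG (EF ((ready ∧ ack) → start)))) = {t0, t2, t3}
t2 ∈ Sat(EF (AG (EF ((ready ∧ ack) → start)))) = {t0, t2, t3}, so the formula holds at t2.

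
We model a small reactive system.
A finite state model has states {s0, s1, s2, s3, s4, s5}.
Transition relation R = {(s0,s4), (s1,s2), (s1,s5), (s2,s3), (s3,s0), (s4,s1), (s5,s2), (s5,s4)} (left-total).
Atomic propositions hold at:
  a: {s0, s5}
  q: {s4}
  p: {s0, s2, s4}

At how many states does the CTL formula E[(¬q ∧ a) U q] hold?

3

Sat(¬q) = {s0, s1, s2, s3, s5}
Sat(¬q ∧ a) = {s0, s5}
E[(¬q ∧ a) U q]: least fixpoint, start Z0 = Sat(q) = {s4}, add states in Sat(¬q ∧ a) with some successor in Z. Z1 = {s0, s4, s5}; fixed.
Sat(E[(¬q ∧ a) U q]) = {s0, s4, s5}
|Sat(E[(¬q ∧ a) U q])| = |{s0, s4, s5}| = 3.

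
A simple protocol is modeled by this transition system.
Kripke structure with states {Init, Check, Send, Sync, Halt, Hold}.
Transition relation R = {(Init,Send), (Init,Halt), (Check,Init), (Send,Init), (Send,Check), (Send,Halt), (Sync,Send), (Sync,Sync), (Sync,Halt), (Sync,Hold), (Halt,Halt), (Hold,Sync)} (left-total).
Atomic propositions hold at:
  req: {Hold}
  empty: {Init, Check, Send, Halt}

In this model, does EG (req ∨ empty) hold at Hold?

Sat(req ∨ empty) = {Init, Check, Send, Halt, Hold}
EG (req ∨ empty): greatest fixpoint, start Z0 = {Init, Check, Send, Halt, Hold}, keep only states in Sat with some successor in Z. Z1 = {Init, Check, Send, Halt}; fixed.
Sat(EG (req ∨ empty)) = {Init, Check, Send, Halt}
Hold ∉ Sat(EG (req ∨ empty)) = {Init, Check, Send, Halt}, so the formula does not hold at Hold.

No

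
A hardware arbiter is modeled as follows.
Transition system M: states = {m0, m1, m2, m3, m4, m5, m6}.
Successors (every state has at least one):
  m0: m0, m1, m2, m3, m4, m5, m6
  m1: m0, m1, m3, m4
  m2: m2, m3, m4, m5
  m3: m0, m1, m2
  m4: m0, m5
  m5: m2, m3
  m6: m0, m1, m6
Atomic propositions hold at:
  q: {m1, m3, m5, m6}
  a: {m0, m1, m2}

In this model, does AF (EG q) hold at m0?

EG q: greatest fixpoint, start Z0 = {m1, m3, m5, m6}, keep only states in Sat with some successor in Z. Already a fixed point.
Sat(EG q) = {m1, m3, m5, m6}
AF (EG q): least fixpoint, start Z0 = {m1, m3, m5, m6}, add states with every successor in Z. Already a fixed point.
Sat(AF (EG q)) = {m1, m3, m5, m6}
m0 ∉ Sat(AF (EG q)) = {m1, m3, m5, m6}, so the formula does not hold at m0.

No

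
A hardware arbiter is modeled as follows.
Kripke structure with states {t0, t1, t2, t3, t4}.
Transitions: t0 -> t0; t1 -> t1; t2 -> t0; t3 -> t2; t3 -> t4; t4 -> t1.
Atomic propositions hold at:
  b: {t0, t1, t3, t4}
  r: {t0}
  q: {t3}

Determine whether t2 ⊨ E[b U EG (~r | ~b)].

No

Sat(~r) = {t1, t2, t3, t4}
Sat(~b) = {t2}
Sat(~r | ~b) = {t1, t2, t3, t4}
EG (~r | ~b): greatest fixpoint, start Z0 = {t1, t2, t3, t4}, keep only states in Sat with some successor in Z. Z1 = {t1, t3, t4}; fixed.
Sat(EG (~r | ~b)) = {t1, t3, t4}
E[b U EG (~r | ~b)]: least fixpoint, start Z0 = Sat(EG (~r | ~b)) = {t1, t3, t4}, add states in Sat(b) with some successor in Z. Already a fixed point.
Sat(E[b U EG (~r | ~b)]) = {t1, t3, t4}
t2 ∉ Sat(E[b U EG (~r | ~b)]) = {t1, t3, t4}, so the formula does not hold at t2.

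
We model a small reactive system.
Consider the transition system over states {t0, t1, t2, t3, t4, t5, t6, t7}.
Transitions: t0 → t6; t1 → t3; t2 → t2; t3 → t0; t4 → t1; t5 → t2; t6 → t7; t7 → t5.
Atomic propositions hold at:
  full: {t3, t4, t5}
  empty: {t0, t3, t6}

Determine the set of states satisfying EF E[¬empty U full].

Sat(¬empty) = {t1, t2, t4, t5, t7}
E[¬empty U full]: least fixpoint, start Z0 = Sat(full) = {t3, t4, t5}, add states in Sat(¬empty) with some successor in Z. Z1 = {t1, t3, t4, t5, t7}; fixed.
Sat(E[¬empty U full]) = {t1, t3, t4, t5, t7}
EF E[¬empty U full]: least fixpoint, start Z0 = {t1, t3, t4, t5, t7}, add states with some successor in Z. Z1 = {t1, t3, t4, t5, t6, t7}; Z2 = {t0, t1, t3, t4, t5, t6, t7}; fixed.
Sat(EF E[¬empty U full]) = {t0, t1, t3, t4, t5, t6, t7}

{t0, t1, t3, t4, t5, t6, t7}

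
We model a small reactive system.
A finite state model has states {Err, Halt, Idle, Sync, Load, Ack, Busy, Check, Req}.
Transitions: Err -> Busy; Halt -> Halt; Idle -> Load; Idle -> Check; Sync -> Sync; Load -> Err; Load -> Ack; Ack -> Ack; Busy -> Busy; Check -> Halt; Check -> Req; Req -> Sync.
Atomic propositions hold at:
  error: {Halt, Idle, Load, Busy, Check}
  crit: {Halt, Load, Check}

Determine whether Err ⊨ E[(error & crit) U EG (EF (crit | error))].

Sat(error & crit) = {Halt, Load, Check}
Sat(crit | error) = {Halt, Idle, Load, Busy, Check}
EF (crit | error): least fixpoint, start Z0 = {Halt, Idle, Load, Busy, Check}, add states with some successor in Z. Z1 = {Err, Halt, Idle, Load, Busy, Check}; fixed.
Sat(EF (crit | error)) = {Err, Halt, Idle, Load, Busy, Check}
EG (EF (crit | error)): greatest fixpoint, start Z0 = {Err, Halt, Idle, Load, Busy, Check}, keep only states in Sat with some successor in Z. Already a fixed point.
Sat(EG (EF (crit | error))) = {Err, Halt, Idle, Load, Busy, Check}
E[(error & crit) U EG (EF (crit | error))]: least fixpoint, start Z0 = Sat(EG (EF (crit | error))) = {Err, Halt, Idle, Load, Busy, Check}, add states in Sat(error & crit) with some successor in Z. Already a fixed point.
Sat(E[(error & crit) U EG (EF (crit | error))]) = {Err, Halt, Idle, Load, Busy, Check}
Err ∈ Sat(E[(error & crit) U EG (EF (crit | error))]) = {Err, Halt, Idle, Load, Busy, Check}, so the formula holds at Err.

Yes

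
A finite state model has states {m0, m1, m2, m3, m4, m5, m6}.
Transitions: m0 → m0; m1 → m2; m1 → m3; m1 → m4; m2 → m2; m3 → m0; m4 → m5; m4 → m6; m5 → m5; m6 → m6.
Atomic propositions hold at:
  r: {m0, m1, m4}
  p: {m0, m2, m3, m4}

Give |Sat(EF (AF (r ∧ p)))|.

Sat(r ∧ p) = {m0, m4}
AF (r ∧ p): least fixpoint, start Z0 = {m0, m4}, add states with every successor in Z. Z1 = {m0, m3, m4}; fixed.
Sat(AF (r ∧ p)) = {m0, m3, m4}
EF (AF (r ∧ p)): least fixpoint, start Z0 = {m0, m3, m4}, add states with some successor in Z. Z1 = {m0, m1, m3, m4}; fixed.
Sat(EF (AF (r ∧ p))) = {m0, m1, m3, m4}
|Sat(EF (AF (r ∧ p)))| = |{m0, m1, m3, m4}| = 4.

4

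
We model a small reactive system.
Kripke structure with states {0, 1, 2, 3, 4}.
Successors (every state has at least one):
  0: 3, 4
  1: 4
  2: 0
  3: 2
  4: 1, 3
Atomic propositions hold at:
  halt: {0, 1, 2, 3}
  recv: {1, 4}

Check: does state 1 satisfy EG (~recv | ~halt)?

No

Sat(~recv) = {0, 2, 3}
Sat(~halt) = {4}
Sat(~recv | ~halt) = {0, 2, 3, 4}
EG (~recv | ~halt): greatest fixpoint, start Z0 = {0, 2, 3, 4}, keep only states in Sat with some successor in Z. Already a fixed point.
Sat(EG (~recv | ~halt)) = {0, 2, 3, 4}
1 ∉ Sat(EG (~recv | ~halt)) = {0, 2, 3, 4}, so the formula does not hold at 1.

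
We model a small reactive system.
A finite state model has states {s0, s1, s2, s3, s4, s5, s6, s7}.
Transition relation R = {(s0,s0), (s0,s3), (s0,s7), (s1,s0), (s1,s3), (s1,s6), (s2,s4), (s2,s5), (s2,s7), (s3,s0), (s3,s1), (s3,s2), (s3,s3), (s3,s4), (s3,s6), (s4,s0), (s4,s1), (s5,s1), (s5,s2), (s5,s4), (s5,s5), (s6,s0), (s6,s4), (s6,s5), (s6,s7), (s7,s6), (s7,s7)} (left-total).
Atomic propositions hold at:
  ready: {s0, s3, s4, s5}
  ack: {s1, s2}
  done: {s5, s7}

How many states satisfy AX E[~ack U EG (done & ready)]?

5

Sat(~ack) = {s0, s3, s4, s5, s6, s7}
Sat(done & ready) = {s5}
EG (done & ready): greatest fixpoint, start Z0 = {s5}, keep only states in Sat with some successor in Z. Already a fixed point.
Sat(EG (done & ready)) = {s5}
E[~ack U EG (done & ready)]: least fixpoint, start Z0 = Sat(EG (done & ready)) = {s5}, add states in Sat(~ack) with some successor in Z. Z1 = {s5, s6}; Z2 = {s3, s5, s6, s7}; Z3 = {s0, s3, s5, s6, s7}; Z4 = {s0, s3, s4, s5, s6, s7}; fixed.
Sat(E[~ack U EG (done & ready)]) = {s0, s3, s4, s5, s6, s7}
Sat(AX E[~ack U EG (done & ready)]) = {s : every successor in {s0, s3, s4, s5, s6, s7}} = {s0, s1, s2, s6, s7}
|Sat(AX E[~ack U EG (done & ready)])| = |{s0, s1, s2, s6, s7}| = 5.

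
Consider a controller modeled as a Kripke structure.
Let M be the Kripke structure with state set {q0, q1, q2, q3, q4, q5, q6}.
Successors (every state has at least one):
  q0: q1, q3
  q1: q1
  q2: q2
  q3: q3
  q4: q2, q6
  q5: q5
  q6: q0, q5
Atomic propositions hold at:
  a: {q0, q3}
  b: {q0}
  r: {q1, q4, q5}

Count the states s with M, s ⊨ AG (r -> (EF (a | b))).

2

Sat(a | b) = {q0, q3}
EF (a | b): least fixpoint, start Z0 = {q0, q3}, add states with some successor in Z. Z1 = {q0, q3, q6}; Z2 = {q0, q3, q4, q6}; fixed.
Sat(EF (a | b)) = {q0, q3, q4, q6}
Sat(r -> (EF (a | b))) = {q0, q2, q3, q4, q6}
AG (r -> (EF (a | b))): greatest fixpoint, start Z0 = {q0, q2, q3, q4, q6}, keep only states in Sat with every successor in Z. Z1 = {q2, q3, q4}; Z2 = {q2, q3}; fixed.
Sat(AG (r -> (EF (a | b)))) = {q2, q3}
|Sat(AG (r -> (EF (a | b))))| = |{q2, q3}| = 2.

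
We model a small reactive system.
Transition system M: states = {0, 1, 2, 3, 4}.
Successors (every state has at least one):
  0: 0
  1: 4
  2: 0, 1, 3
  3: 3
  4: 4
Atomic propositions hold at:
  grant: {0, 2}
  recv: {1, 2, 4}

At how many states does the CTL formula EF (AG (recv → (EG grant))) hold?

EG grant: greatest fixpoint, start Z0 = {0, 2}, keep only states in Sat with some successor in Z. Already a fixed point.
Sat(EG grant) = {0, 2}
Sat(recv → (EG grant)) = {0, 2, 3}
AG (recv → (EG grant)): greatest fixpoint, start Z0 = {0, 2, 3}, keep only states in Sat with every successor in Z. Z1 = {0, 3}; fixed.
Sat(AG (recv → (EG grant))) = {0, 3}
EF (AG (recv → (EG grant))): least fixpoint, start Z0 = {0, 3}, add states with some successor in Z. Z1 = {0, 2, 3}; fixed.
Sat(EF (AG (recv → (EG grant)))) = {0, 2, 3}
|Sat(EF (AG (recv → (EG grant))))| = |{0, 2, 3}| = 3.

3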